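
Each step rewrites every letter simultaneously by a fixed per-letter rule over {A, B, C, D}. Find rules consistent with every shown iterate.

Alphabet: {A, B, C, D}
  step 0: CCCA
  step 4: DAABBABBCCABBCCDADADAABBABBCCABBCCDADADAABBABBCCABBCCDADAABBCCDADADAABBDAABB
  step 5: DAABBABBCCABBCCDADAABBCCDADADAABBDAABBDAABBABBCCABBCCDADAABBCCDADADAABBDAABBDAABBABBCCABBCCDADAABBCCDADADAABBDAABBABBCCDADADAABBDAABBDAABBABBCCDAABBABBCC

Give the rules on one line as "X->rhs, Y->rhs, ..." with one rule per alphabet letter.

  step 4 ⇒ step 5: DAABBABBCCABBCCDADADAABBABBCCABBCCDADADAABBABBCCABBCCDADAABBCCDADADAABBDAABB ⇒ DA·ABB·ABB·C·C·ABB·C·C·DA·DA·ABB·C·C·DA·DA·DA·ABB·DA·ABB·DA·ABB·ABB·C·C·ABB·C·C·DA·DA·ABB·C·C·DA·DA·DA·ABB·DA·ABB·DA·ABB·ABB·C·C·ABB·C·C·DA·DA·ABB·C·C·DA·DA·DA·ABB·DA·ABB·ABB·C·C·DA·DA·DA·ABB·DA·ABB·DA·ABB·ABB·C·C·DA·ABB·ABB·C·C
    A ↦ ABB
    B ↦ C
    C ↦ DA
    D ↦ DA

A->ABB, B->C, C->DA, D->DA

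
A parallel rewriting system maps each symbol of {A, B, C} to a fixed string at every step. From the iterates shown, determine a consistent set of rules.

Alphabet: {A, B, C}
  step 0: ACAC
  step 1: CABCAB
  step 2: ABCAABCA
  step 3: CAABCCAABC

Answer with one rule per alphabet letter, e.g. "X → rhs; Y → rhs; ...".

  step 2 ⇒ step 3: ABCAABCA ⇒ C·A·AB·C·C·A·AB·C
    A ↦ C
    B ↦ A
    C ↦ AB

A->C, B->A, C->AB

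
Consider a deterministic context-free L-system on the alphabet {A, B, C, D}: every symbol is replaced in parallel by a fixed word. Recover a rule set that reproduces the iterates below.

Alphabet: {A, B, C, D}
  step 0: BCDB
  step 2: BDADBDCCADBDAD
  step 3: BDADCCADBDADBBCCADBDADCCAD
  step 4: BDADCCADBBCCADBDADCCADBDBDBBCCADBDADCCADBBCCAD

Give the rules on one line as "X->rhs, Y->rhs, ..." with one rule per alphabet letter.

A->CC, B->BD, C->B, D->AD

  step 3 ⇒ step 4: BDADCCADBDADBBCCADBDADCCAD ⇒ BD·AD·CC·AD·B·B·CC·AD·BD·AD·CC·AD·BD·BD·B·B·CC·AD·BD·AD·CC·AD·B·B·CC·AD
    A ↦ CC
    B ↦ BD
    C ↦ B
    D ↦ AD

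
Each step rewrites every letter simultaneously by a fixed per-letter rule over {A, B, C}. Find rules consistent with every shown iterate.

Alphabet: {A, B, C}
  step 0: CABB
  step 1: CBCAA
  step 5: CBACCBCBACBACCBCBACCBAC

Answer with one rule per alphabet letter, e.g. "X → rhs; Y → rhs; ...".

  step 0 ⇒ step 1: CABB ⇒ CB·C·A·A
    A ↦ C
    B ↦ A
    C ↦ CB

A->C, B->A, C->CB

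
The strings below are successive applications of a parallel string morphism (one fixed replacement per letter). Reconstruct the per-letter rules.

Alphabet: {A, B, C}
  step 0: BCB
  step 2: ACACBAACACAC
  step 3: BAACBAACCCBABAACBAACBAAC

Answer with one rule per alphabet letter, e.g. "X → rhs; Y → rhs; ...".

A->BA, B->CC, C->AC

  step 2 ⇒ step 3: ACACBAACACAC ⇒ BA·AC·BA·AC·CC·BA·BA·AC·BA·AC·BA·AC
    A ↦ BA
    B ↦ CC
    C ↦ AC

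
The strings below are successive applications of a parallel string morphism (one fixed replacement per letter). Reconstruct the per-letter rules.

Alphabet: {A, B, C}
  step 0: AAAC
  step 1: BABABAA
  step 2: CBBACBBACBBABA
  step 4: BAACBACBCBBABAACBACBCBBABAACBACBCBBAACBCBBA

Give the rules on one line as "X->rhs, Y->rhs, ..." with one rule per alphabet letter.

  step 1 ⇒ step 2: BABABAA ⇒ CB·BA·CB·BA·CB·BA·BA
    A ↦ BA
    B ↦ CB
  step 0 ⇒ step 1: AAAC ⇒ BA·BA·BA·A
    C ↦ A

A->BA, B->CB, C->A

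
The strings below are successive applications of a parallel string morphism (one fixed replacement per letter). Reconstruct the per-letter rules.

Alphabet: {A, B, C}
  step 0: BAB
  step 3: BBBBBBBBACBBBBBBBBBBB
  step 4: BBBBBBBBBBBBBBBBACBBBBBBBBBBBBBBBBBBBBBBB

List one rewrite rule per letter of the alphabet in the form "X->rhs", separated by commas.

A->AC, B->BB, C->B

  step 3 ⇒ step 4: BBBBBBBBACBBBBBBBBBBB ⇒ BB·BB·BB·BB·BB·BB·BB·BB·AC·B·BB·BB·BB·BB·BB·BB·BB·BB·BB·BB·BB
    A ↦ AC
    B ↦ BB
    C ↦ B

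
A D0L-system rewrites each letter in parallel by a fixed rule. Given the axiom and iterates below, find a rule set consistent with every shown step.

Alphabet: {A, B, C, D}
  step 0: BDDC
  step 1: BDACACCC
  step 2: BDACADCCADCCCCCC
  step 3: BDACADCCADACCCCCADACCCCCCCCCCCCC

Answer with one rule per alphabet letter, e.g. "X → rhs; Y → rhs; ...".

A->AD, B->BD, C->CC, D->AC

  step 2 ⇒ step 3: BDACADCCADCCCCCC ⇒ BD·AC·AD·CC·AD·AC·CC·CC·AD·AC·CC·CC·CC·CC·CC·CC
    A ↦ AD
    B ↦ BD
    C ↦ CC
    D ↦ AC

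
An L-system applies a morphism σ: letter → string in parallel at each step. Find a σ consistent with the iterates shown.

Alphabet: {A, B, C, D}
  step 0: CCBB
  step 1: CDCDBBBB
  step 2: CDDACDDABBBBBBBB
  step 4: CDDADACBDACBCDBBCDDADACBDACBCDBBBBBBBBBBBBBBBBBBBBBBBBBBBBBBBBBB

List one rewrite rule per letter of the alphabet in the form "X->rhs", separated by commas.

A->CB, B->BB, C->CD, D->DA

  step 1 ⇒ step 2: CDCDBBBB ⇒ CD·DA·CD·DA·BB·BB·BB·BB
    B ↦ BB
    C ↦ CD
    D ↦ DA
    A ↦ CB  (constrained at step 2)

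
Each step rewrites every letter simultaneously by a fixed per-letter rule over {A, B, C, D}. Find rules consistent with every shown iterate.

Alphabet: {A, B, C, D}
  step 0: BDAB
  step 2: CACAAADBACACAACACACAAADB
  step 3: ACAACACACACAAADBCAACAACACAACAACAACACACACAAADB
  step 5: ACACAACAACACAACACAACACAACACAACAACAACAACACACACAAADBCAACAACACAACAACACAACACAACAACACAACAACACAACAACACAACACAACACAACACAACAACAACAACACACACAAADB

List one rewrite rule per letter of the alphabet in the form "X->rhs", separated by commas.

A->CA, B->ADB, C->A, D->CAA

  step 2 ⇒ step 3: CACAAADBACACAACACACAAADB ⇒ A·CA·A·CA·CA·CA·CAA·ADB·CA·A·CA·A·CA·CA·A·CA·A·CA·A·CA·CA·CA·CAA·ADB
    A ↦ CA
    B ↦ ADB
    C ↦ A
    D ↦ CAA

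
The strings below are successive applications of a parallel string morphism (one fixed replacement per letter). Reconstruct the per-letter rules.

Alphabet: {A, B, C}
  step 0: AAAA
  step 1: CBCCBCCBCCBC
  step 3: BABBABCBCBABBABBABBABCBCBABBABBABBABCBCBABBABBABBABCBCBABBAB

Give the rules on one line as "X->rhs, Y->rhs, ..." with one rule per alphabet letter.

  step 0 ⇒ step 1: AAAA ⇒ CBC·CBC·CBC·CBC
    A ↦ CBC
    B ↦ BAB  (constrained at step 1)
    C ↦ B  (constrained at step 1)

A->CBC, B->BAB, C->B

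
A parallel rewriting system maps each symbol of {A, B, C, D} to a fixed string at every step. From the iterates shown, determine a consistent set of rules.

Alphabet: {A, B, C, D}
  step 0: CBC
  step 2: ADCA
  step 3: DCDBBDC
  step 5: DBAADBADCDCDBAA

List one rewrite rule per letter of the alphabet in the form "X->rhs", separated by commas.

  step 2 ⇒ step 3: ADCA ⇒ DC·DB·B·DC
    A ↦ DC
    C ↦ B
    D ↦ DB
    B ↦ A  (constrained at step 0)

A->DC, B->A, C->B, D->DB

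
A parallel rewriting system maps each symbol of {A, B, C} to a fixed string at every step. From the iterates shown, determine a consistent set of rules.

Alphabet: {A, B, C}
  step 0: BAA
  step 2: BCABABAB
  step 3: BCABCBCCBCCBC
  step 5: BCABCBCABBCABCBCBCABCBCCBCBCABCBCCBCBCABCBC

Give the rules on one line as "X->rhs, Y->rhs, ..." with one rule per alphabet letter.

A->C, B->BC, C->AB

  step 2 ⇒ step 3: BCABABAB ⇒ BC·AB·C·BC·C·BC·C·BC
    A ↦ C
    B ↦ BC
    C ↦ AB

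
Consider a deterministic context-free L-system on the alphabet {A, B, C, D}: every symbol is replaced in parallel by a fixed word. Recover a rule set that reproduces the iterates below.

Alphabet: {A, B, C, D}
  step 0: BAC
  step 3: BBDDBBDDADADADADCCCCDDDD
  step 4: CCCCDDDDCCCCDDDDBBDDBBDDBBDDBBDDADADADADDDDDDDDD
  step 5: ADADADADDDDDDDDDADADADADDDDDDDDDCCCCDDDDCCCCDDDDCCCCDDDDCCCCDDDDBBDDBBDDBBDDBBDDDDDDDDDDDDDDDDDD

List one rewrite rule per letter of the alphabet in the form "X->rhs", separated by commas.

  step 4 ⇒ step 5: CCCCDDDDCCCCDDDDBBDDBBDDBBDDBBDDADADADADDDDDDDDD ⇒ AD·AD·AD·AD·DD·DD·DD·DD·AD·AD·AD·AD·DD·DD·DD·DD·CC·CC·DD·DD·CC·CC·DD·DD·CC·CC·DD·DD·CC·CC·DD·DD·BB·DD·BB·DD·BB·DD·BB·DD·DD·DD·DD·DD·DD·DD·DD·DD
    A ↦ BB
    B ↦ CC
    C ↦ AD
    D ↦ DD

A->BB, B->CC, C->AD, D->DD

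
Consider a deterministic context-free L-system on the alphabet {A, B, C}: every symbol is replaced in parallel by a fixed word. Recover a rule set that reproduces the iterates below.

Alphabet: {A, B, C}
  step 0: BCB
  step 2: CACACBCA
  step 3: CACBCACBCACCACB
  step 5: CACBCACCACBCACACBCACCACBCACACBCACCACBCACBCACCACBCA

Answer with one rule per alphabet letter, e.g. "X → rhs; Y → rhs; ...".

  step 2 ⇒ step 3: CACACBCA ⇒ CA·CB·CA·CB·CA·C·CA·CB
    A ↦ CB
    B ↦ C
    C ↦ CA

A->CB, B->C, C->CA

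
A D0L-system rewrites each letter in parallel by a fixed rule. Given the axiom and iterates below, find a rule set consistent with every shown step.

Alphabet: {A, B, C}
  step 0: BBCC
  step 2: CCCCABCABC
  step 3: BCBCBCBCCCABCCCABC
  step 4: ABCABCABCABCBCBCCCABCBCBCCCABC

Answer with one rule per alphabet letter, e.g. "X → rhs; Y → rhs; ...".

A->CC, B->A, C->BC

  step 3 ⇒ step 4: BCBCBCBCCCABCCCABC ⇒ A·BC·A·BC·A·BC·A·BC·BC·BC·CC·A·BC·BC·BC·CC·A·BC
    A ↦ CC
    B ↦ A
    C ↦ BC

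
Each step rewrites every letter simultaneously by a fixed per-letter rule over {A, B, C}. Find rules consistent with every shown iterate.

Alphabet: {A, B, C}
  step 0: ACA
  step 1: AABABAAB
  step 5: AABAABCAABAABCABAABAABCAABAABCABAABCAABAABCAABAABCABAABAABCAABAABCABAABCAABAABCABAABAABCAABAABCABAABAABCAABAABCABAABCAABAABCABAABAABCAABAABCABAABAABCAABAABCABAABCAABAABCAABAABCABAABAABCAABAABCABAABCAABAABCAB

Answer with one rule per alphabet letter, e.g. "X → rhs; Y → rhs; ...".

A->AAB, B->C, C->AB

  step 0 ⇒ step 1: ACA ⇒ AAB·AB·AAB
    A ↦ AAB
    C ↦ AB
    B ↦ C  (constrained at step 1)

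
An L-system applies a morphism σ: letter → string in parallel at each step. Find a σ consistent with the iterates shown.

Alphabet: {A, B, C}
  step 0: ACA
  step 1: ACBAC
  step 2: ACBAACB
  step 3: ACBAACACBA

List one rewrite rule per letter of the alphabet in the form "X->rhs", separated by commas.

  step 2 ⇒ step 3: ACBAACB ⇒ AC·B·A·AC·AC·B·A
    A ↦ AC
    B ↦ A
    C ↦ B

A->AC, B->A, C->B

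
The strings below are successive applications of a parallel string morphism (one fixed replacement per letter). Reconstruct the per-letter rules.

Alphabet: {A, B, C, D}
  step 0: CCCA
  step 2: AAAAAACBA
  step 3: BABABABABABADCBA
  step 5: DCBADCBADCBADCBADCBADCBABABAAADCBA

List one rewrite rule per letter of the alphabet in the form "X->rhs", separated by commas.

A->BA, B->C, C->D, D->AA

  step 2 ⇒ step 3: AAAAAACBA ⇒ BA·BA·BA·BA·BA·BA·D·C·BA
    A ↦ BA
    B ↦ C
    C ↦ D
    D ↦ AA  (constrained at step 3)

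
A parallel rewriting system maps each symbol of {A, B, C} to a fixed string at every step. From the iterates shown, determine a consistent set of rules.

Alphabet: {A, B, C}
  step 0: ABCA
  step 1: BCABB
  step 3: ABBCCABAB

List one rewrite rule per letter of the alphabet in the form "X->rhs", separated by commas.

  step 0 ⇒ step 1: ABCA ⇒ B·C·AB·B
    A ↦ B
    B ↦ C
    C ↦ AB

A->B, B->C, C->AB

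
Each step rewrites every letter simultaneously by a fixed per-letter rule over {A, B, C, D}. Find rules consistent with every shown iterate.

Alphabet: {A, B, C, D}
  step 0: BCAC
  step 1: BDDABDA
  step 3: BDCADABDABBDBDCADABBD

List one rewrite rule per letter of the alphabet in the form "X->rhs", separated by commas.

A->B, B->BD, C->DA, D->CA

  step 0 ⇒ step 1: BCAC ⇒ BD·DA·B·DA
    A ↦ B
    B ↦ BD
    C ↦ DA
    D ↦ CA  (constrained at step 1)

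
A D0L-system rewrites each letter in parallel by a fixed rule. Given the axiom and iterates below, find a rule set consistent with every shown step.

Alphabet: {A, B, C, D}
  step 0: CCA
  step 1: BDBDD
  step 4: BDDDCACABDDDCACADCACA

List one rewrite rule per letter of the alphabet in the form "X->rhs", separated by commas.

A->D, B->D, C->BD, D->CA

  step 0 ⇒ step 1: CCA ⇒ BD·BD·D
    A ↦ D
    C ↦ BD
    B ↦ D  (constrained at step 1)
    D ↦ CA  (constrained at step 1)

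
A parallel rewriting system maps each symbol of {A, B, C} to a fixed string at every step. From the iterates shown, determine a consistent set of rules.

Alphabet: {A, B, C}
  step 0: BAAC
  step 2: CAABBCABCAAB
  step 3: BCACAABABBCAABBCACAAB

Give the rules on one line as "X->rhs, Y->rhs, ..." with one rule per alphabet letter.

A->CA, B->AB, C->B

  step 2 ⇒ step 3: CAABBCABCAAB ⇒ B·CA·CA·AB·AB·B·CA·AB·B·CA·CA·AB
    A ↦ CA
    B ↦ AB
    C ↦ B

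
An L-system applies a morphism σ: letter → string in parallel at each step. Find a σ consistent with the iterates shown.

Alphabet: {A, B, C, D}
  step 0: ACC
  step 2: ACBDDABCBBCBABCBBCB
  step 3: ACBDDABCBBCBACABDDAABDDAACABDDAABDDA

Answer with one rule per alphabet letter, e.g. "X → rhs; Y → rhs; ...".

A->AC, B->A, C->BDD, D->BCB

  step 2 ⇒ step 3: ACBDDABCBBCBABCBBCB ⇒ AC·BDD·A·BCB·BCB·AC·A·BDD·A·A·BDD·A·AC·A·BDD·A·A·BDD·A
    A ↦ AC
    B ↦ A
    C ↦ BDD
    D ↦ BCB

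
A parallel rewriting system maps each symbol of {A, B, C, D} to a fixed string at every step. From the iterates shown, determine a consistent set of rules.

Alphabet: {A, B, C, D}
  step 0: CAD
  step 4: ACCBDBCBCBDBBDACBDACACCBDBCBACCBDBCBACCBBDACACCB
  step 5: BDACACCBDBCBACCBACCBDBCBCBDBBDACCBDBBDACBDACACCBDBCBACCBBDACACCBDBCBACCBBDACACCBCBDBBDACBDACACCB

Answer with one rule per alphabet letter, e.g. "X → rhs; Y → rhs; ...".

  step 4 ⇒ step 5: ACCBDBCBCBDBBDACBDACACCBDBCBACCBDBCBACCBBDACACCB ⇒ BD·AC·AC·CB·DB·CB·AC·CB·AC·CB·DB·CB·CB·DB·BD·AC·CB·DB·BD·AC·BD·AC·AC·CB·DB·CB·AC·CB·BD·AC·AC·CB·DB·CB·AC·CB·BD·AC·AC·CB·CB·DB·BD·AC·BD·AC·AC·CB
    A ↦ BD
    B ↦ CB
    C ↦ AC
    D ↦ DB

A->BD, B->CB, C->AC, D->DB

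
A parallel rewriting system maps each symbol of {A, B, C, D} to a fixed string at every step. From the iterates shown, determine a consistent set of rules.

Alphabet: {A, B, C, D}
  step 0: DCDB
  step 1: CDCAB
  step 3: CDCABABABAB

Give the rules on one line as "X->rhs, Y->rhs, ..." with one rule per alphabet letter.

A->AB, B->AB, C->D, D->C

  step 0 ⇒ step 1: DCDB ⇒ C·D·C·AB
    B ↦ AB
    C ↦ D
    D ↦ C
    A ↦ AB  (constrained at step 1)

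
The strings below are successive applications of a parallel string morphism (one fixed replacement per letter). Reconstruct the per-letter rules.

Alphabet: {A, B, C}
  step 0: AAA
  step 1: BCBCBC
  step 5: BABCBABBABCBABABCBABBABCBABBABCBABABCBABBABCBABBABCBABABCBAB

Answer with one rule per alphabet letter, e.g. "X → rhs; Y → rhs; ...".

  step 0 ⇒ step 1: AAA ⇒ BC·BC·BC
    A ↦ BC
    B ↦ BA  (constrained at step 1)
    C ↦ B  (constrained at step 1)

A->BC, B->BA, C->B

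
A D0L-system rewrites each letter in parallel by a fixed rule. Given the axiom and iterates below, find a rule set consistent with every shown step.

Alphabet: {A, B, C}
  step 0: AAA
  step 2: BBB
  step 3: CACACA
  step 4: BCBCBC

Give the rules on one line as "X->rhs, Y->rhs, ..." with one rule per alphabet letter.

A->C, B->CA, C->B

  step 3 ⇒ step 4: CACACA ⇒ B·C·B·C·B·C
    A ↦ C
    C ↦ B
  step 2 ⇒ step 3: BBB ⇒ CA·CA·CA
    B ↦ CA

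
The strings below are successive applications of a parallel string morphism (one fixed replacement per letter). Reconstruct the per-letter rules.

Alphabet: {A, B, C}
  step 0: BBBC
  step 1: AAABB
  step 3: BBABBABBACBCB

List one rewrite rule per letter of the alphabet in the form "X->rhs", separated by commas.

  step 0 ⇒ step 1: BBBC ⇒ A·A·A·BB
    B ↦ A
    C ↦ BB
    A ↦ CB  (constrained at step 1)

A->CB, B->A, C->BB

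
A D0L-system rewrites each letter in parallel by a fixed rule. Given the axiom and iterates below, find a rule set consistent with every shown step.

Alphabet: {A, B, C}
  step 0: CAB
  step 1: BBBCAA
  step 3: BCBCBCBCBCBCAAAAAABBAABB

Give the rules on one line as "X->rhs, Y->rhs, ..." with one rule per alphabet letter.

  step 0 ⇒ step 1: CAB ⇒ BB·BC·AA
    A ↦ BC
    B ↦ AA
    C ↦ BB

A->BC, B->AA, C->BB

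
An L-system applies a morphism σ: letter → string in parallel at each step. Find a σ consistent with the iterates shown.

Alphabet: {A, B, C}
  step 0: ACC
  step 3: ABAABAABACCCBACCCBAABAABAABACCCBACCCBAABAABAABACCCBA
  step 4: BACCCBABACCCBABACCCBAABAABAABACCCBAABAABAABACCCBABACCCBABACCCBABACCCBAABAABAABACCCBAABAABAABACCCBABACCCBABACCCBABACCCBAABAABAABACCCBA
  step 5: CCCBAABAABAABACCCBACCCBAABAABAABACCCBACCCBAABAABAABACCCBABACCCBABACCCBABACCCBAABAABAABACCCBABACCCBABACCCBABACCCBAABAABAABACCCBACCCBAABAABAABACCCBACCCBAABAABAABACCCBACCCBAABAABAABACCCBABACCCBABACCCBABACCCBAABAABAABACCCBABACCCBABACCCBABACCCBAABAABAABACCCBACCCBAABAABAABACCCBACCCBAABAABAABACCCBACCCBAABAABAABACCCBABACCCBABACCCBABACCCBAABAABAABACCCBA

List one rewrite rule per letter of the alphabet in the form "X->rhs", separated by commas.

  step 4 ⇒ step 5: BACCCBABACCCBABACCCBAABAABAABACCCBAABAABAABACCCBABACCCBABACCCBABACCCBAABAABAABACCCBAABAABAABACCCBABACCCBABACCCBABACCCBAABAABAABACCCBA ⇒ CCC·BA·ABA·ABA·ABA·CCC·BA·CCC·BA·ABA·ABA·ABA·CCC·BA·CCC·BA·ABA·ABA·ABA·CCC·BA·BA·CCC·BA·BA·CCC·BA·BA·CCC·BA·ABA·ABA·ABA·CCC·BA·BA·CCC·BA·BA·CCC·BA·BA·CCC·BA·ABA·ABA·ABA·CCC·BA·CCC·BA·ABA·ABA·ABA·CCC·BA·CCC·BA·ABA·ABA·ABA·CCC·BA·CCC·BA·ABA·ABA·ABA·CCC·BA·BA·CCC·BA·BA·CCC·BA·BA·CCC·BA·ABA·ABA·ABA·CCC·BA·BA·CCC·BA·BA·CCC·BA·BA·CCC·BA·ABA·ABA·ABA·CCC·BA·CCC·BA·ABA·ABA·ABA·CCC·BA·CCC·BA·ABA·ABA·ABA·CCC·BA·CCC·BA·ABA·ABA·ABA·CCC·BA·BA·CCC·BA·BA·CCC·BA·BA·CCC·BA·ABA·ABA·ABA·CCC·BA
    A ↦ BA
    B ↦ CCC
    C ↦ ABA

A->BA, B->CCC, C->ABA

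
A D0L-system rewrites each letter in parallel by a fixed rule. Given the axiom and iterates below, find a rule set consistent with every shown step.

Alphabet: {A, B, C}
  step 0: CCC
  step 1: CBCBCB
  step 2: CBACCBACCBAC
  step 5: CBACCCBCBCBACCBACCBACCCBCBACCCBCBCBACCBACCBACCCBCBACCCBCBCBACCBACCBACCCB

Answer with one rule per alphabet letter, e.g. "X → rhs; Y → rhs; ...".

  step 1 ⇒ step 2: CBCBCB ⇒ CB·AC·CB·AC·CB·AC
    B ↦ AC
    C ↦ CB
    A ↦ C  (constrained at step 2)

A->C, B->AC, C->CB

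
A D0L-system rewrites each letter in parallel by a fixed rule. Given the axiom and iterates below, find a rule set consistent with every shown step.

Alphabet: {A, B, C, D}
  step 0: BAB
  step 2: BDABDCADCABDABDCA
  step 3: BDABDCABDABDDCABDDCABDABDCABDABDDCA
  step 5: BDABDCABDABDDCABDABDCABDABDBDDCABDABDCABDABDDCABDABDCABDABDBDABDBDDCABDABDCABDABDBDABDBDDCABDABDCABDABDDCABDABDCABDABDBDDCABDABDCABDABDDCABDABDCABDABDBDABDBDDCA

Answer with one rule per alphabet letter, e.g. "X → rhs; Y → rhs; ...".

  step 2 ⇒ step 3: BDABDCADCABDABDCA ⇒ BDA·BD·CA·BDA·BD·D·CA·BD·D·CA·BDA·BD·CA·BDA·BD·D·CA
    A ↦ CA
    B ↦ BDA
    C ↦ D
    D ↦ BD

A->CA, B->BDA, C->D, D->BD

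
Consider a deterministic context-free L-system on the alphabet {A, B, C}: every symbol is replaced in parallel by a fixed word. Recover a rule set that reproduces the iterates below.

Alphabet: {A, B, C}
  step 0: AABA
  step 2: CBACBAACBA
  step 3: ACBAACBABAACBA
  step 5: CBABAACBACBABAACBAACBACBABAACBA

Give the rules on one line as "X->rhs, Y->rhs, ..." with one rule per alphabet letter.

A->BA, B->C, C->A

  step 2 ⇒ step 3: CBACBAACBA ⇒ A·C·BA·A·C·BA·BA·A·C·BA
    A ↦ BA
    B ↦ C
    C ↦ A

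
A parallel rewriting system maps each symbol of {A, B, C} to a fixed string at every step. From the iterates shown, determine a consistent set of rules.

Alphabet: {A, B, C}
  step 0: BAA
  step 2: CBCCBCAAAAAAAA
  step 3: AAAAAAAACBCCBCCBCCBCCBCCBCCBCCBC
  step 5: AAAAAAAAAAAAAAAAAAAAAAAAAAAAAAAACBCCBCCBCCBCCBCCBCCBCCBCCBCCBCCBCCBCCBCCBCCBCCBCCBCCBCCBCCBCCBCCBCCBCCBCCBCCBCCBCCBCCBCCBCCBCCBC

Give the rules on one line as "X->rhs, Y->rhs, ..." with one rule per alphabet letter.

  step 2 ⇒ step 3: CBCCBCAAAAAAAA ⇒ A·AA·A·A·AA·A·CBC·CBC·CBC·CBC·CBC·CBC·CBC·CBC
    A ↦ CBC
    B ↦ AA
    C ↦ A

A->CBC, B->AA, C->A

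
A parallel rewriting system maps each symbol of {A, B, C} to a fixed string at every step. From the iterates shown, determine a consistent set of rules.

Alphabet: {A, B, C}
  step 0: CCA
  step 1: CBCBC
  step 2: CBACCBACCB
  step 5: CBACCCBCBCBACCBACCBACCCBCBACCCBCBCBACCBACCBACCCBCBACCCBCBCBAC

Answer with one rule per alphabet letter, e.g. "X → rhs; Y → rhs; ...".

  step 1 ⇒ step 2: CBCBC ⇒ CB·AC·CB·AC·CB
    B ↦ AC
    C ↦ CB
  step 0 ⇒ step 1: CCA ⇒ CB·CB·C
    A ↦ C

A->C, B->AC, C->CB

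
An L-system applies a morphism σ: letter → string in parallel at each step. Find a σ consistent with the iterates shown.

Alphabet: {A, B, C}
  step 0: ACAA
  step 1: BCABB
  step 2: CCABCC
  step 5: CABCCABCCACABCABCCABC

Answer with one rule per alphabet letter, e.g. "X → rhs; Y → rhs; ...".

A->B, B->C, C->CA

  step 1 ⇒ step 2: BCABB ⇒ C·CA·B·C·C
    A ↦ B
    B ↦ C
    C ↦ CA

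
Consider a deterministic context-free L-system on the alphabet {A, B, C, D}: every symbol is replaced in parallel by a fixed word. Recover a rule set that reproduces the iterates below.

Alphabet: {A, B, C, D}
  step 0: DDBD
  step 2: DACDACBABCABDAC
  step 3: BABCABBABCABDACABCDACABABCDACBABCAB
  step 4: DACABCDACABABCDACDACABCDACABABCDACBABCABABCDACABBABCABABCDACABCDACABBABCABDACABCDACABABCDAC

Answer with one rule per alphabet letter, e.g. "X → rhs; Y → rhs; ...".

A->ABC, B->DAC, C->AB, D->B

  step 3 ⇒ step 4: BABCABBABCABDACABCDACABABCDACBABCAB ⇒ DAC·ABC·DAC·AB·ABC·DAC·DAC·ABC·DAC·AB·ABC·DAC·B·ABC·AB·ABC·DAC·AB·B·ABC·AB·ABC·DAC·ABC·DAC·AB·B·ABC·AB·DAC·ABC·DAC·AB·ABC·DAC
    A ↦ ABC
    B ↦ DAC
    C ↦ AB
    D ↦ B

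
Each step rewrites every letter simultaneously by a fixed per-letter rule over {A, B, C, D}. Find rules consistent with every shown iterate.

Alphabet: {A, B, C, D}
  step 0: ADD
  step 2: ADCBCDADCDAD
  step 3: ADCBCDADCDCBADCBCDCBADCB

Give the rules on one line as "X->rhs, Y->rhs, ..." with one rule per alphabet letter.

A->AD, B->AD, C->CD, D->CB

  step 2 ⇒ step 3: ADCBCDADCDAD ⇒ AD·CB·CD·AD·CD·CB·AD·CB·CD·CB·AD·CB
    A ↦ AD
    B ↦ AD
    C ↦ CD
    D ↦ CB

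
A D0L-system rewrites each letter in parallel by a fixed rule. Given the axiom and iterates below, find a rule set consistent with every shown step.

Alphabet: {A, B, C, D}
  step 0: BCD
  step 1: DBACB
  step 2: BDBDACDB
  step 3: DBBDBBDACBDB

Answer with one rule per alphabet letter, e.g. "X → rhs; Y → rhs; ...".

  step 2 ⇒ step 3: BDBDACDB ⇒ DB·B·DB·B·D·AC·B·DB
    A ↦ D
    B ↦ DB
    C ↦ AC
    D ↦ B

A->D, B->DB, C->AC, D->B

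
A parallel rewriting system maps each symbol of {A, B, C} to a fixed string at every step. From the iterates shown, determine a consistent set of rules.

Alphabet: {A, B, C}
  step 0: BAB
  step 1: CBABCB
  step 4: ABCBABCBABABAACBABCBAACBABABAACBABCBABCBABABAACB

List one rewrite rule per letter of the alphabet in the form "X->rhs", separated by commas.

A->AB, B->CB, C->AA

  step 0 ⇒ step 1: BAB ⇒ CB·AB·CB
    A ↦ AB
    B ↦ CB
    C ↦ AA  (constrained at step 1)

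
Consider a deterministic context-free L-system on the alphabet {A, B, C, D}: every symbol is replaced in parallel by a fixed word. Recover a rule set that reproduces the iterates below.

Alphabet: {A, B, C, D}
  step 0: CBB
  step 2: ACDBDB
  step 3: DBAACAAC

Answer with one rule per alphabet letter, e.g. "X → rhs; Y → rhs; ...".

A->D, B->AC, C->B, D->A

  step 2 ⇒ step 3: ACDBDB ⇒ D·B·A·AC·A·AC
    A ↦ D
    B ↦ AC
    C ↦ B
    D ↦ A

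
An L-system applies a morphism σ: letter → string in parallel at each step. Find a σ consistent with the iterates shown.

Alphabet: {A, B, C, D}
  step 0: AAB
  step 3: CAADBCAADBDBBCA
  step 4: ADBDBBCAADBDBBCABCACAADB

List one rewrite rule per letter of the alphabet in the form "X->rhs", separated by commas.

A->DB, B->CA, C->A, D->B

  step 3 ⇒ step 4: CAADBCAADBDBBCA ⇒ A·DB·DB·B·CA·A·DB·DB·B·CA·B·CA·CA·A·DB
    A ↦ DB
    B ↦ CA
    C ↦ A
    D ↦ B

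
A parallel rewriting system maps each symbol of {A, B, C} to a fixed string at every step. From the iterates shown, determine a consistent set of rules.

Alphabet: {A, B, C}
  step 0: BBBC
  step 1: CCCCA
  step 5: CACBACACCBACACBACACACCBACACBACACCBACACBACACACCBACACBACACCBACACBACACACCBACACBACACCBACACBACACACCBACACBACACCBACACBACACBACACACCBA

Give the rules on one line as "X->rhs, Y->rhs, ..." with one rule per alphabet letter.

A->CBA, B->C, C->CA

  step 0 ⇒ step 1: BBBC ⇒ C·C·C·CA
    B ↦ C
    C ↦ CA
    A ↦ CBA  (constrained at step 1)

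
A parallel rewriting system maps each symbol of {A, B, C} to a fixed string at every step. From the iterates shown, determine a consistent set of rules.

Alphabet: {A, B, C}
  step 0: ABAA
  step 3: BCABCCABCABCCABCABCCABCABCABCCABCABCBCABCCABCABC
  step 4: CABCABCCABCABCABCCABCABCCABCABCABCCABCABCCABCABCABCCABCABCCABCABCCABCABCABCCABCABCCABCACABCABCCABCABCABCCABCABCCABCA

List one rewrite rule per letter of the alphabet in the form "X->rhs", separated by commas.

A->BC, B->CA, C->BCA

  step 3 ⇒ step 4: BCABCCABCABCCABCABCCABCABCABCCABCABCBCABCCABCABC ⇒ CA·BCA·BC·CA·BCA·BCA·BC·CA·BCA·BC·CA·BCA·BCA·BC·CA·BCA·BC·CA·BCA·BCA·BC·CA·BCA·BC·CA·BCA·BC·CA·BCA·BCA·BC·CA·BCA·BC·CA·BCA·CA·BCA·BC·CA·BCA·BCA·BC·CA·BCA·BC·CA·BCA
    A ↦ BC
    B ↦ CA
    C ↦ BCA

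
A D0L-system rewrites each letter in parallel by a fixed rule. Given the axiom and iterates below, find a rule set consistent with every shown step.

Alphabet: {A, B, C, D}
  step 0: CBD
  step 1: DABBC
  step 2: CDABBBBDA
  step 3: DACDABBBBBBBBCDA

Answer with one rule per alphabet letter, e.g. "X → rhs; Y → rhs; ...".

  step 2 ⇒ step 3: CDABBBBDA ⇒ DA·C·DA·BB·BB·BB·BB·C·DA
    A ↦ DA
    B ↦ BB
    C ↦ DA
    D ↦ C

A->DA, B->BB, C->DA, D->C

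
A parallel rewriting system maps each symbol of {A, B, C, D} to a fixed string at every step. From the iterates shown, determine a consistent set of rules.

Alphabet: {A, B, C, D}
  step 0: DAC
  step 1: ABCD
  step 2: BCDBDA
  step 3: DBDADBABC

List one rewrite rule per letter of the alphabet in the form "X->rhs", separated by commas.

A->BC, B->DB, C->D, D->A

  step 2 ⇒ step 3: BCDBDA ⇒ DB·D·A·DB·A·BC
    A ↦ BC
    B ↦ DB
    C ↦ D
    D ↦ A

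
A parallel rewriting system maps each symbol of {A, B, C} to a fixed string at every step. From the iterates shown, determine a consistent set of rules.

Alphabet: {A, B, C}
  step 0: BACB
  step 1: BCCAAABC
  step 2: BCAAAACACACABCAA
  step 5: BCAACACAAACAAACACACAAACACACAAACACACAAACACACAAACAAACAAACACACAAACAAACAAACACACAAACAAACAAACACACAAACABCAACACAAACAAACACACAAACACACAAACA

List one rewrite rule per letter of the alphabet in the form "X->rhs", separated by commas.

A->CA, B->BC, C->AA

  step 1 ⇒ step 2: BCCAAABC ⇒ BC·AA·AA·CA·CA·CA·BC·AA
    A ↦ CA
    B ↦ BC
    C ↦ AA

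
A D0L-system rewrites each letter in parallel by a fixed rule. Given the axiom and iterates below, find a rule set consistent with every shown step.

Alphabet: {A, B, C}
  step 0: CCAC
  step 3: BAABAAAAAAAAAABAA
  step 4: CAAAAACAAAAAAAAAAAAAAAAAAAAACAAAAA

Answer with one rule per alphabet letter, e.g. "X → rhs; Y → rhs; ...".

A->AA, B->CA, C->B

  step 3 ⇒ step 4: BAABAAAAAAAAAABAA ⇒ CA·AA·AA·CA·AA·AA·AA·AA·AA·AA·AA·AA·AA·AA·CA·AA·AA
    A ↦ AA
    B ↦ CA
    C ↦ B  (constrained at step 0)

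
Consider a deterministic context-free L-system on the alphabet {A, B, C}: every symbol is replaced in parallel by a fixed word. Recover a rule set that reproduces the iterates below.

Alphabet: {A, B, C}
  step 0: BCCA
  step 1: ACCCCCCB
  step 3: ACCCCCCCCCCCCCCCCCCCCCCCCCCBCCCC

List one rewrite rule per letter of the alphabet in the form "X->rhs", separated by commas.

A->B, B->ACC, C->CC

  step 0 ⇒ step 1: BCCA ⇒ ACC·CC·CC·B
    A ↦ B
    B ↦ ACC
    C ↦ CC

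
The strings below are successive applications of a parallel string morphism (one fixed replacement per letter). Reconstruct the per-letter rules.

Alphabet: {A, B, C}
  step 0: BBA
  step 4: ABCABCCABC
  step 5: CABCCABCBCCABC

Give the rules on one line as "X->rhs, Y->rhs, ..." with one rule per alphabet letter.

  step 4 ⇒ step 5: ABCABCCABC ⇒ C·A·BC·C·A·BC·BC·C·A·BC
    A ↦ C
    B ↦ A
    C ↦ BC

A->C, B->A, C->BC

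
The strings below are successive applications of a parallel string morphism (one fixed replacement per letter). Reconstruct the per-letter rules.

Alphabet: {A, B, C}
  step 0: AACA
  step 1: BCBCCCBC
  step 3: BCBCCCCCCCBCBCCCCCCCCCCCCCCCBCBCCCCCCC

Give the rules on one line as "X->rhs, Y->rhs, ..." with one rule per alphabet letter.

  step 0 ⇒ step 1: AACA ⇒ BC·BC·CC·BC
    A ↦ BC
    C ↦ CC
    B ↦ AAC  (constrained at step 1)

A->BC, B->AAC, C->CC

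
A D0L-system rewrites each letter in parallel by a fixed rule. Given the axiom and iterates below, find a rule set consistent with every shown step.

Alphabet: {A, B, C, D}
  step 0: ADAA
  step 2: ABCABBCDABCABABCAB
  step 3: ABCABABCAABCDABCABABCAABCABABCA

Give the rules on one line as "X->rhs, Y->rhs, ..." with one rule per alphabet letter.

  step 2 ⇒ step 3: ABCABBCDABCABABCAB ⇒ ABC·A·B·ABC·A·A·B·CD·ABC·A·B·ABC·A·ABC·A·B·ABC·A
    A ↦ ABC
    B ↦ A
    C ↦ B
    D ↦ CD

A->ABC, B->A, C->B, D->CD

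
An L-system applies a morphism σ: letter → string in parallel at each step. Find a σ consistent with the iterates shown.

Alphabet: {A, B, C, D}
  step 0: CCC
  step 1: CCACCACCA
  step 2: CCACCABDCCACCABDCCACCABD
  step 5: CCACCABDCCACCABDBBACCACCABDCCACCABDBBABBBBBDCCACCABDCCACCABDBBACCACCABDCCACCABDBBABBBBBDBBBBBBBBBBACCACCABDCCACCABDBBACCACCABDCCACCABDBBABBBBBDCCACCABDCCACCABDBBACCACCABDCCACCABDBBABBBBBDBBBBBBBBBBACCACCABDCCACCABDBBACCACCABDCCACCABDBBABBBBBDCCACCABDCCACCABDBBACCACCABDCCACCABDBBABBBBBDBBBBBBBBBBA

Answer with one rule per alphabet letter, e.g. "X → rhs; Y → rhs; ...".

  step 1 ⇒ step 2: CCACCACCA ⇒ CCA·CCA·BD·CCA·CCA·BD·CCA·CCA·BD
    A ↦ BD
    C ↦ CCA
    B ↦ BB  (constrained at step 2)
    D ↦ A  (constrained at step 2)

A->BD, B->BB, C->CCA, D->A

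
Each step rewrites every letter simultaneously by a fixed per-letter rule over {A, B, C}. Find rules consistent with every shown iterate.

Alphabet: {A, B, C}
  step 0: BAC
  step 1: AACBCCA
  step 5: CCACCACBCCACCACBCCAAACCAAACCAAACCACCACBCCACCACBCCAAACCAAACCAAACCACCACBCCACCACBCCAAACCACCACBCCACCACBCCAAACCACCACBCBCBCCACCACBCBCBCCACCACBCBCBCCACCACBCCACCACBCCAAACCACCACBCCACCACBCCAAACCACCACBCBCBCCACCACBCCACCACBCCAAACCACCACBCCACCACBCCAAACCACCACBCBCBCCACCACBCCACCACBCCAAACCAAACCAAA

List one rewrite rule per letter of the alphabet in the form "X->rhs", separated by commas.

A->CB, B->AA, C->CCA

  step 0 ⇒ step 1: BAC ⇒ AA·CB·CCA
    A ↦ CB
    B ↦ AA
    C ↦ CCA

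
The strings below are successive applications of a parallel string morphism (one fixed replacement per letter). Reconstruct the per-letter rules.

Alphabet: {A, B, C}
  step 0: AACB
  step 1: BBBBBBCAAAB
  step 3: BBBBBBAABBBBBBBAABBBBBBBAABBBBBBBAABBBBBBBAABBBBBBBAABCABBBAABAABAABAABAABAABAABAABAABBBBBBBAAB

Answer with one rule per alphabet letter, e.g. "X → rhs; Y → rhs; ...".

A->BBB, B->AAB, C->CA

  step 0 ⇒ step 1: AACB ⇒ BBB·BBB·CA·AAB
    A ↦ BBB
    B ↦ AAB
    C ↦ CA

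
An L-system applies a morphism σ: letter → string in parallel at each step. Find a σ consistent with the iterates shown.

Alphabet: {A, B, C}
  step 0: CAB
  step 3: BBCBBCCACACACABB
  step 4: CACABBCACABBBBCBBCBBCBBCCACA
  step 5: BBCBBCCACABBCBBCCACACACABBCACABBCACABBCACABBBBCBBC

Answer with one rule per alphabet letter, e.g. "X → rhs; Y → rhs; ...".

  step 4 ⇒ step 5: CACABBCACABBBBCBBCBBCBBCCACA ⇒ BB·C·BB·C·CA·CA·BB·C·BB·C·CA·CA·CA·CA·BB·CA·CA·BB·CA·CA·BB·CA·CA·BB·BB·C·BB·C
    A ↦ C
    B ↦ CA
    C ↦ BB

A->C, B->CA, C->BB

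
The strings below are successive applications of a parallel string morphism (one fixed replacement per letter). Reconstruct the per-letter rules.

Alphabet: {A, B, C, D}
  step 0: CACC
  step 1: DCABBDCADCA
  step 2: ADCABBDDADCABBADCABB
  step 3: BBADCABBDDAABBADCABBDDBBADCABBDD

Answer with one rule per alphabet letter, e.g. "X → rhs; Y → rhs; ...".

A->BB, B->D, C->DCA, D->A

  step 2 ⇒ step 3: ADCABBDDADCABBADCABB ⇒ BB·A·DCA·BB·D·D·A·A·BB·A·DCA·BB·D·D·BB·A·DCA·BB·D·D
    A ↦ BB
    B ↦ D
    C ↦ DCA
    D ↦ A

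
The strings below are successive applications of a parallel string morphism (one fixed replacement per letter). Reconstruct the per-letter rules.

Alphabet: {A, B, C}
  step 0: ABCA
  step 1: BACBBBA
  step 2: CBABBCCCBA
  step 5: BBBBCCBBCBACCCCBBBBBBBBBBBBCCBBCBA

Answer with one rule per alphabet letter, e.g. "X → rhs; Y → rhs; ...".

  step 1 ⇒ step 2: BACBBBA ⇒ C·BA·BB·C·C·C·BA
    A ↦ BA
    B ↦ C
    C ↦ BB

A->BA, B->C, C->BB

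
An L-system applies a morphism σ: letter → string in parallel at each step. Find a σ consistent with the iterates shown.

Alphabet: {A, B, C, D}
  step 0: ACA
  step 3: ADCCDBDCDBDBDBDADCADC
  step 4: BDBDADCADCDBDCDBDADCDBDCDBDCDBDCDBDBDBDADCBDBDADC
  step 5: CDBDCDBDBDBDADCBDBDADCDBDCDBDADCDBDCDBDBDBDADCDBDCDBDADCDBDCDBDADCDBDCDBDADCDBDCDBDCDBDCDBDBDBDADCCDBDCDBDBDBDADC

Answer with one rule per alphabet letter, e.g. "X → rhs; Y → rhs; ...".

A->B, B->C, C->ADC, D->DBD

  step 4 ⇒ step 5: BDBDADCADCDBDCDBDADCDBDCDBDCDBDCDBDBDBDADCBDBDADC ⇒ C·DBD·C·DBD·B·DBD·ADC·B·DBD·ADC·DBD·C·DBD·ADC·DBD·C·DBD·B·DBD·ADC·DBD·C·DBD·ADC·DBD·C·DBD·ADC·DBD·C·DBD·ADC·DBD·C·DBD·C·DBD·C·DBD·B·DBD·ADC·C·DBD·C·DBD·B·DBD·ADC
    A ↦ B
    B ↦ C
    C ↦ ADC
    D ↦ DBD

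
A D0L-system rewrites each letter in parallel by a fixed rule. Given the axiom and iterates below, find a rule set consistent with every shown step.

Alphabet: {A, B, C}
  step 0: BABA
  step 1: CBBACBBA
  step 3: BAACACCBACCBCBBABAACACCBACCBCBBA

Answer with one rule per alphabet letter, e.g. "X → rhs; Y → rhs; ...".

A->BA, B->CB, C->AC

  step 0 ⇒ step 1: BABA ⇒ CB·BA·CB·BA
    A ↦ BA
    B ↦ CB
    C ↦ AC  (constrained at step 1)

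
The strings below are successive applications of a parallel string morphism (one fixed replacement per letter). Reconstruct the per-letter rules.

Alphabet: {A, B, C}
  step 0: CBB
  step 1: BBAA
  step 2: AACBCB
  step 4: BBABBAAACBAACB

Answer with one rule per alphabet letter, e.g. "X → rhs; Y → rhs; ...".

  step 1 ⇒ step 2: BBAA ⇒ A·A·CB·CB
    A ↦ CB
    B ↦ A
  step 0 ⇒ step 1: CBB ⇒ BB·A·A
    C ↦ BB

A->CB, B->A, C->BB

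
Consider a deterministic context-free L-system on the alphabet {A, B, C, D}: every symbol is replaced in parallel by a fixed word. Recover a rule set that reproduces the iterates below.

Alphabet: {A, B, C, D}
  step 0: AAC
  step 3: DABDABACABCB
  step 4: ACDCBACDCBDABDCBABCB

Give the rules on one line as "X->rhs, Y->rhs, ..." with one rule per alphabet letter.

  step 3 ⇒ step 4: DABDABACABCB ⇒ AC·D·CB·AC·D·CB·D·AB·D·CB·AB·CB
    A ↦ D
    B ↦ CB
    C ↦ AB
    D ↦ AC

A->D, B->CB, C->AB, D->AC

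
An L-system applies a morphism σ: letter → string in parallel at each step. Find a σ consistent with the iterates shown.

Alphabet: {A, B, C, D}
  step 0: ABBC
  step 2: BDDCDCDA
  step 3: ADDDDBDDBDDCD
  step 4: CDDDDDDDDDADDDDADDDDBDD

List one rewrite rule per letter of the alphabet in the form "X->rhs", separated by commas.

A->CD, B->A, C->B, D->DD

  step 3 ⇒ step 4: ADDDDBDDBDDCD ⇒ CD·DD·DD·DD·DD·A·DD·DD·A·DD·DD·B·DD
    A ↦ CD
    B ↦ A
    C ↦ B
    D ↦ DD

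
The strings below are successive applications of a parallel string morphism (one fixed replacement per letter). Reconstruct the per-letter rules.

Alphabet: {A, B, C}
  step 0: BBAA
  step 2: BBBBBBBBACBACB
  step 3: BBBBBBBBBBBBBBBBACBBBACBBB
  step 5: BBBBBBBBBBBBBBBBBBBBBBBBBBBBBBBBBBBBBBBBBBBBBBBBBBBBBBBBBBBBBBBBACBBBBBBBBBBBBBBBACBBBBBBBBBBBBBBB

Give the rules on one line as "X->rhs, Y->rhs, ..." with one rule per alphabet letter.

A->AC, B->BB, C->B

  step 2 ⇒ step 3: BBBBBBBBACBACB ⇒ BB·BB·BB·BB·BB·BB·BB·BB·AC·B·BB·AC·B·BB
    A ↦ AC
    B ↦ BB
    C ↦ B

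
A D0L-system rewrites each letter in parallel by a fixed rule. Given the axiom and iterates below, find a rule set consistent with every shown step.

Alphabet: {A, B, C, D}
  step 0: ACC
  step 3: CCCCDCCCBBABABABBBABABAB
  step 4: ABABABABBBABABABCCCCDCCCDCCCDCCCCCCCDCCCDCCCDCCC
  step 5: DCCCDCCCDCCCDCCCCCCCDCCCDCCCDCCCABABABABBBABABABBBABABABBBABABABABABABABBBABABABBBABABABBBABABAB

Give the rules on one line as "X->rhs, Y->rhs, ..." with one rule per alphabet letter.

A->DC, B->CC, C->AB, D->BB

  step 4 ⇒ step 5: ABABABABBBABABABCCCCDCCCDCCCDCCCCCCCDCCCDCCCDCCC ⇒ DC·CC·DC·CC·DC·CC·DC·CC·CC·CC·DC·CC·DC·CC·DC·CC·AB·AB·AB·AB·BB·AB·AB·AB·BB·AB·AB·AB·BB·AB·AB·AB·AB·AB·AB·AB·BB·AB·AB·AB·BB·AB·AB·AB·BB·AB·AB·AB
    A ↦ DC
    B ↦ CC
    C ↦ AB
    D ↦ BB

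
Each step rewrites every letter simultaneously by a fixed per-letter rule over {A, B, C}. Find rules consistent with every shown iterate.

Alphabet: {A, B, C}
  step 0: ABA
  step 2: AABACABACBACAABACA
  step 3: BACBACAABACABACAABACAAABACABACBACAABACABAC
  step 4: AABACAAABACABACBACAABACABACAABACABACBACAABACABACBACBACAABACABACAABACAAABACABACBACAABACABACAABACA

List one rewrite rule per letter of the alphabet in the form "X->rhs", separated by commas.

A->BAC, B->AA, C->A

  step 3 ⇒ step 4: BACBACAABACABACAABACAAABACABACBACAABACABAC ⇒ AA·BAC·A·AA·BAC·A·BAC·BAC·AA·BAC·A·BAC·AA·BAC·A·BAC·BAC·AA·BAC·A·BAC·BAC·BAC·AA·BAC·A·BAC·AA·BAC·A·AA·BAC·A·BAC·BAC·AA·BAC·A·BAC·AA·BAC·A
    A ↦ BAC
    B ↦ AA
    C ↦ A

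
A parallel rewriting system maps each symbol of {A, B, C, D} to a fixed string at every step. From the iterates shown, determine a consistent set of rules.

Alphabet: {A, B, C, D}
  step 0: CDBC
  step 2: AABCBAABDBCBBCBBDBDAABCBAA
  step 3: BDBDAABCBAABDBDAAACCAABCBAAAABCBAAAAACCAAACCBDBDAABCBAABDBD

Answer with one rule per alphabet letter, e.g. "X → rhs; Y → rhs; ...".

  step 2 ⇒ step 3: AABCBAABDBCBBCBBDBDAABCBAA ⇒ BD·BD·AA·BCB·AA·BD·BD·AA·ACC·AA·BCB·AA·AA·BCB·AA·AA·ACC·AA·ACC·BD·BD·AA·BCB·AA·BD·BD
    A ↦ BD
    B ↦ AA
    C ↦ BCB
    D ↦ ACC

A->BD, B->AA, C->BCB, D->ACC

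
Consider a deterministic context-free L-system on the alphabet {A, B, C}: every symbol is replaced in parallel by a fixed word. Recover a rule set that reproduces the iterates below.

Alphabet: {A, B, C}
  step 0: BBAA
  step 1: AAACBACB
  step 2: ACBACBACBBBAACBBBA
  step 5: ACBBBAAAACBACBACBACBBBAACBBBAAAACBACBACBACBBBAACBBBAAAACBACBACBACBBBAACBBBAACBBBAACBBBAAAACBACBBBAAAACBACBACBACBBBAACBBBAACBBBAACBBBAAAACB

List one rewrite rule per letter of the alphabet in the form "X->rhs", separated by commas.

A->ACB, B->A, C->BB

  step 1 ⇒ step 2: AAACBACB ⇒ ACB·ACB·ACB·BB·A·ACB·BB·A
    A ↦ ACB
    B ↦ A
    C ↦ BB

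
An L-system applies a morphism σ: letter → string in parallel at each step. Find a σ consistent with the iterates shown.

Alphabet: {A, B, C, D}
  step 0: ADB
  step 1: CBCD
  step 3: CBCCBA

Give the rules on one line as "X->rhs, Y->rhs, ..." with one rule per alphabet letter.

  step 0 ⇒ step 1: ADB ⇒ CB·C·D
    A ↦ CB
    B ↦ D
    D ↦ C
    C ↦ A  (constrained at step 1)

A->CB, B->D, C->A, D->C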